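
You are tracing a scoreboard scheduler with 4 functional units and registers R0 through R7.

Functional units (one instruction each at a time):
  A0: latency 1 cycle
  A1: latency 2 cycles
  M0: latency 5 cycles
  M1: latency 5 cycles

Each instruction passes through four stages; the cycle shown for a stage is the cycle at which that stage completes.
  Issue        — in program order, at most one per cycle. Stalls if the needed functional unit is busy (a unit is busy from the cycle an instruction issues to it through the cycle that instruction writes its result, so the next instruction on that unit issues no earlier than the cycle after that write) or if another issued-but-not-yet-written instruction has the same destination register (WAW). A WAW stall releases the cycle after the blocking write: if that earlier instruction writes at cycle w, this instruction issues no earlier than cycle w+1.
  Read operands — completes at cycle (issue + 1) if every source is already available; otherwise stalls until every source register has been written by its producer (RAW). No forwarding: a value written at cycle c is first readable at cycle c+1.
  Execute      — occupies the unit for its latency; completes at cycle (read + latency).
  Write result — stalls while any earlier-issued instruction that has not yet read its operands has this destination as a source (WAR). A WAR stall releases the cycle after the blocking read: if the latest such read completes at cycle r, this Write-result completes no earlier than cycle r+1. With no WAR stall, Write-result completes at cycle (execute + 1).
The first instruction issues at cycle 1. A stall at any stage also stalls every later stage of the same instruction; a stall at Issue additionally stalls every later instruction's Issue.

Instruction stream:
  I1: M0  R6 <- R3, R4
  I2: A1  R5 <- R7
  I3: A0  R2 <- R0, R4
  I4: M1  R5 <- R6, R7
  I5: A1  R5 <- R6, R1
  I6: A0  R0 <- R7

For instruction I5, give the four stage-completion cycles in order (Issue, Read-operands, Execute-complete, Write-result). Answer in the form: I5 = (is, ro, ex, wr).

  I1 | 1 | 2 | 7 | 8
  I2 | 2 | 3 | 5 | 6
  I3 | 3 | 4 | 5 | 6
  I4 | 7 | 9 | 14 | 15   WAW R5: wait I2 write@6 · RAW R6: wait I1 write@8
  I5 | 16 | 17 | 19 | 20   WAW R5: wait I4 write@15
  I6 | 17 | 18 | 19 | 20

I5 = (16, 17, 19, 20)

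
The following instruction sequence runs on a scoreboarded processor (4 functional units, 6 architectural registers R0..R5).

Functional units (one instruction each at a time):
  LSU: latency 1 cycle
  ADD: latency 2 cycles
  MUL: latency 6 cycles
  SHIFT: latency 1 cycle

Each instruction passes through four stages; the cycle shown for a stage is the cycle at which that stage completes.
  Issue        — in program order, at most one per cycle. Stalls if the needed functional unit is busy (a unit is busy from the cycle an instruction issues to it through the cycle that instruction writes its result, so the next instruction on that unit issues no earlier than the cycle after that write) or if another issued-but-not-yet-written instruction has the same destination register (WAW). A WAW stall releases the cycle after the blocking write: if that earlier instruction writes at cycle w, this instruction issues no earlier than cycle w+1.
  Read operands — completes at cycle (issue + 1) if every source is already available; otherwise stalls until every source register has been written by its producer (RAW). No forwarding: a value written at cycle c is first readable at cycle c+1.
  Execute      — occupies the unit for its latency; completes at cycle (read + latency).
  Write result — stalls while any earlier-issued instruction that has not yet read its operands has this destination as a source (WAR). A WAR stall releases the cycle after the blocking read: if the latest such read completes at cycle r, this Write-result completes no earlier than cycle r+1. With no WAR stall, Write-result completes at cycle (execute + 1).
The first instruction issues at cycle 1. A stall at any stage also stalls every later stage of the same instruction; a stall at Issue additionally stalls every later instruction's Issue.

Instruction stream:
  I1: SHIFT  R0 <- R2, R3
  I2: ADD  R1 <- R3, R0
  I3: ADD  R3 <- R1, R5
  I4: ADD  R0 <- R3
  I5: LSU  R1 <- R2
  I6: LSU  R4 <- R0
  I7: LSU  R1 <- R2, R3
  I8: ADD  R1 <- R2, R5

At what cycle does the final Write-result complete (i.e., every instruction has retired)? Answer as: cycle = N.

c1: I1 dispatched to SHIFT
c2: I1 operands ready; I2 dispatched to ADD
c3: I1 complete
c4: R0←I1
c5: I2 operands ready
c7: I2 complete
c8: R1←I2
c9: I3 dispatched to ADD
c10: I3 operands ready
c12: I3 complete
c13: R3←I3
c14: I4 dispatched to ADD
c15: I4 operands ready; I5 dispatched to LSU
c16: I5 operands ready
c17: I4 complete; I5 complete
c18: R0←I4; R1←I5
c19: I6 dispatched to LSU
c20: I6 operands ready
c21: I6 complete
c22: R4←I6
c23: I7 dispatched to LSU
c24: I7 operands ready
c25: I7 complete
c26: R1←I7
c27: I8 dispatched to ADD
c28: I8 operands ready
c30: I8 complete
c31: R1←I8

cycle = 31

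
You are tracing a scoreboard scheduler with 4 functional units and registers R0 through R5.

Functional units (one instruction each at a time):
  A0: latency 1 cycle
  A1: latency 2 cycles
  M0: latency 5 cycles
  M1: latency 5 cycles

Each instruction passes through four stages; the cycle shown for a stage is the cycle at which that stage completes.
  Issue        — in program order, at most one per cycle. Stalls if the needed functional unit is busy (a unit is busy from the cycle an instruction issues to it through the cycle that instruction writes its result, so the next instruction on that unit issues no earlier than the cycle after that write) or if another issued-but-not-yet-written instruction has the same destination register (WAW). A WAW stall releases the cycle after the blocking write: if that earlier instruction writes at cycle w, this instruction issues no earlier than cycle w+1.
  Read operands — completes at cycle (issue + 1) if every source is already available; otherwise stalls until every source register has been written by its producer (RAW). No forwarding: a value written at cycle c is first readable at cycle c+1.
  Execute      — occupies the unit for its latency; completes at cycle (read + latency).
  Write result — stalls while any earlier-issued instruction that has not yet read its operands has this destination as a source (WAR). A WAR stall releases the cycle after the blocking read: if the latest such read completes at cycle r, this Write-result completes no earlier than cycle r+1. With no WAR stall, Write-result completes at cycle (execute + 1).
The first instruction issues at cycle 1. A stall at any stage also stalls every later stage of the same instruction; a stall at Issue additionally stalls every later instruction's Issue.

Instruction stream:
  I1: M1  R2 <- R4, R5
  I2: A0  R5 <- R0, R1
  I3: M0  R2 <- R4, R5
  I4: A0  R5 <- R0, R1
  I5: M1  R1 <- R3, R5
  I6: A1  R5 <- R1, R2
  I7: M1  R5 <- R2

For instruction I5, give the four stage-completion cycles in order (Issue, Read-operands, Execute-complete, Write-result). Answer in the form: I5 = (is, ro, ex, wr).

1) issue 1, read 2, done 7, write 8
2) issue 2, read 3, done 4, write 5
3) issue 9, read 10, done 15, write 16  <WAW R2: wait I1 write@8>
4) issue 10, read 11, done 12, write 13
5) issue 11, read 14, done 19, write 20  <RAW R5: wait I4 write@13>
6) issue 14, read 21, done 23, write 24  <WAW R5: wait I4 write@13 / RAW R1: wait I5 write@20>
7) issue 25, read 26, done 31, write 32  <WAW R5: wait I6 write@24>

I5 = (11, 14, 19, 20)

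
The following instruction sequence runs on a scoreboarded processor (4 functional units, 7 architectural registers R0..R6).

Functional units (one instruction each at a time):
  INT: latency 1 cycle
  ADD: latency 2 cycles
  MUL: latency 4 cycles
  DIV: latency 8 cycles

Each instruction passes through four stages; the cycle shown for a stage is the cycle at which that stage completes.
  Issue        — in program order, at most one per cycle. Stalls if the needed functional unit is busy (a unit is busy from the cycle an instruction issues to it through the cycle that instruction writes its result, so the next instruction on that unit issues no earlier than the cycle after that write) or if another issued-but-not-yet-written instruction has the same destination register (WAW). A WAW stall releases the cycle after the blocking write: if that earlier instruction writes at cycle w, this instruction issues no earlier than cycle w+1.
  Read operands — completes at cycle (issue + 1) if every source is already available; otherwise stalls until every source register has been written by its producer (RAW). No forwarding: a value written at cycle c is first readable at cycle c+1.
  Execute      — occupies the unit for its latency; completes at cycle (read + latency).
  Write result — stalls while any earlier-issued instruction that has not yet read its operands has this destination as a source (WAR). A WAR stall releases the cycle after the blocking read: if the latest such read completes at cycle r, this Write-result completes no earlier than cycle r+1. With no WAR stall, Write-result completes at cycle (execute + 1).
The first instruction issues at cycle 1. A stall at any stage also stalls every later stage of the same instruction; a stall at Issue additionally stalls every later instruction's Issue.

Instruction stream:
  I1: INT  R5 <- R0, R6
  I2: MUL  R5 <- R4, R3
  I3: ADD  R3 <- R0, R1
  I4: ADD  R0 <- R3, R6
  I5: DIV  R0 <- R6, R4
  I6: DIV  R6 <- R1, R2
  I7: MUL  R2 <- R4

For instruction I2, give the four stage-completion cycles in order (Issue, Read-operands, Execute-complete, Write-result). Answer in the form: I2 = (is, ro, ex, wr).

t=1  issue I1 (INT)
t=2  I1 read-ops
t=3  I1 finished on INT
t=4  I1→R5
t=5  issue I2 (MUL)
t=6  I2 read-ops; issue I3 (ADD)
t=7  I3 read-ops
t=9  I3 finished on ADD
t=10  I2 finished on MUL; I3→R3
t=11  I2→R5; issue I4 (ADD)
t=12  I4 read-ops
t=14  I4 finished on ADD
t=15  I4→R0
t=16  issue I5 (DIV)
t=17  I5 read-ops
t=25  I5 finished on DIV
t=26  I5→R0
t=27  issue I6 (DIV)
t=28  I6 read-ops; issue I7 (MUL)
t=29  I7 read-ops
t=33  I7 finished on MUL
t=34  I7→R2
t=36  I6 finished on DIV
t=37  I6→R6

I2 = (5, 6, 10, 11)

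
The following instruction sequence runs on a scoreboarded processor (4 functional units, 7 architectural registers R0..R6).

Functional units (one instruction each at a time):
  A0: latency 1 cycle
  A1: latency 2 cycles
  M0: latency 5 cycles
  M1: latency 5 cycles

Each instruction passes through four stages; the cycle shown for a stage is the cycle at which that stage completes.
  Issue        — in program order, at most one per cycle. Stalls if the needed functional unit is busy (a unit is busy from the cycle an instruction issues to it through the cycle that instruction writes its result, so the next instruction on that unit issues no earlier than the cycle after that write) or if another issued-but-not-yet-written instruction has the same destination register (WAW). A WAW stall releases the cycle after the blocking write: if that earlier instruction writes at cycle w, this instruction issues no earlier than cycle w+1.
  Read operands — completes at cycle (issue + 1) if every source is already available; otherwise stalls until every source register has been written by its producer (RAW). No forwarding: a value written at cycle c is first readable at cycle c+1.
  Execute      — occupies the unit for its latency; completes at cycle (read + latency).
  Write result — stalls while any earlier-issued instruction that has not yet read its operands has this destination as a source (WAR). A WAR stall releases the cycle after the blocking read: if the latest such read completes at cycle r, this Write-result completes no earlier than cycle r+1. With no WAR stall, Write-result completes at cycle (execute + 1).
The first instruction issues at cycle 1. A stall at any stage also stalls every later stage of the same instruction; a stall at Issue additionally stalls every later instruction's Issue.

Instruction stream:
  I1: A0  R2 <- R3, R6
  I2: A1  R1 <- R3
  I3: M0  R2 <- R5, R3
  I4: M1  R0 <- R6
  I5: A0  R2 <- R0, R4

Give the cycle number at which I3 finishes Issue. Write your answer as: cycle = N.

I1: IS=1 RO=2 EX=3 WR=4
I2: IS=2 RO=3 EX=5 WR=6
I3: IS=5 RO=6 EX=11 WR=12  [WAW R2: wait I1 write@4]
I4: IS=6 RO=7 EX=12 WR=13
I5: IS=13 RO=14 EX=15 WR=16  [WAW R2: wait I3 write@12]

cycle = 5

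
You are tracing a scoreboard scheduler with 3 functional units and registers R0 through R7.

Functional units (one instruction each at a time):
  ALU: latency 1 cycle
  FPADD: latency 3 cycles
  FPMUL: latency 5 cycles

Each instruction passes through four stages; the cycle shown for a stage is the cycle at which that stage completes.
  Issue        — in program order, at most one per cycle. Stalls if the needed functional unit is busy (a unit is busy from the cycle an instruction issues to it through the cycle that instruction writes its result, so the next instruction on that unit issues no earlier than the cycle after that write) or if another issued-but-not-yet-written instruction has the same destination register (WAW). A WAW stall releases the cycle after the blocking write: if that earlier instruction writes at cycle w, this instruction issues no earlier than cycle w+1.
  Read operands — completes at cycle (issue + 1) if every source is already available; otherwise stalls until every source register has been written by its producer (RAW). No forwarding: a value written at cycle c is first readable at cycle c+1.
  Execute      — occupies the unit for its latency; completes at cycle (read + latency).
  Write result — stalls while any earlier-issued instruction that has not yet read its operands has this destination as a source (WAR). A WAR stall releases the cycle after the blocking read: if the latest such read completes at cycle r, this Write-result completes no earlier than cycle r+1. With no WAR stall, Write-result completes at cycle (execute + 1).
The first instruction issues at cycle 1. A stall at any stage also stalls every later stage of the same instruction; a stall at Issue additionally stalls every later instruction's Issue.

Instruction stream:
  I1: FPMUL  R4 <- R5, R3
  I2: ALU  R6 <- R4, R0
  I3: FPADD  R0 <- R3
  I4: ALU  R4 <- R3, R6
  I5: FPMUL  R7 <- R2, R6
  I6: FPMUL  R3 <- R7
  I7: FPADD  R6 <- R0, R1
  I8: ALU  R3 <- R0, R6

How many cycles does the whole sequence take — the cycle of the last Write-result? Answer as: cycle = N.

cycle = 32

[1] I1→FPMUL
[2] I1 RO | I2→ALU
[3] I3→FPADD
[4] I3 RO
[7] I1 EX | I3 EX
[8] I1 WR R4
[9] I2 RO
[10] I2 EX | I3 WR R0
[11] I2 WR R6
[12] I4→ALU
[13] I4 RO | I5→FPMUL
[14] I4 EX | I5 RO
[15] I4 WR R4
[19] I5 EX
[20] I5 WR R7
[21] I6→FPMUL
[22] I6 RO | I7→FPADD
[23] I7 RO
[26] I7 EX
[27] I6 EX | I7 WR R6
[28] I6 WR R3
[29] I8→ALU
[30] I8 RO
[31] I8 EX
[32] I8 WR R3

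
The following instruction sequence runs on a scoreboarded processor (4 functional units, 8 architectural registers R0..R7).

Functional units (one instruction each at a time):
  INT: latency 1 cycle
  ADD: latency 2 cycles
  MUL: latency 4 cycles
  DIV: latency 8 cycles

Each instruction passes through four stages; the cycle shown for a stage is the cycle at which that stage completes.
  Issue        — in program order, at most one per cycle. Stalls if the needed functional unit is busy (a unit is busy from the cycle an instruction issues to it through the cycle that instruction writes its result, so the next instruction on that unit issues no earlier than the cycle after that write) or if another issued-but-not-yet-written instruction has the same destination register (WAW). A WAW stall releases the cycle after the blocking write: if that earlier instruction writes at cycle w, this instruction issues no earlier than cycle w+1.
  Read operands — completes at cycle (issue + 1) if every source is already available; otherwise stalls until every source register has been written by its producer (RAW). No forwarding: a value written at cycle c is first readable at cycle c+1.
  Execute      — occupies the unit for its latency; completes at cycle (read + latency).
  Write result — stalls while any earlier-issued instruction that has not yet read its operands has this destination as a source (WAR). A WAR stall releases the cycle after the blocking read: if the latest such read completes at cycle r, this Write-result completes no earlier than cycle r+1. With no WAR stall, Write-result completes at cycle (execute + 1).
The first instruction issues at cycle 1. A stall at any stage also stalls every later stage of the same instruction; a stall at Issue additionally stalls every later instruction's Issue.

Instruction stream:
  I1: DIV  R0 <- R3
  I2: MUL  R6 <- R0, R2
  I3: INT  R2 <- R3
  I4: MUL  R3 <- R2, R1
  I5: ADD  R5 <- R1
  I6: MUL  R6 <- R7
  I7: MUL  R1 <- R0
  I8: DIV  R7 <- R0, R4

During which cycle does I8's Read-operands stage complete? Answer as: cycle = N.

cycle = 34

[1] I1 issues→DIV
[2] I1 reads | I2 issues→MUL
[3] I3 issues→INT
[4] I3 reads
[5] I3 exec-done
[10] I1 exec-done
[11] I1 writes R0
[12] I2 reads
[13] I3 writes R2
[16] I2 exec-done
[17] I2 writes R6
[18] I4 issues→MUL
[19] I4 reads | I5 issues→ADD
[20] I5 reads
[22] I5 exec-done
[23] I4 exec-done | I5 writes R5
[24] I4 writes R3
[25] I6 issues→MUL
[26] I6 reads
[30] I6 exec-done
[31] I6 writes R6
[32] I7 issues→MUL
[33] I7 reads | I8 issues→DIV
[34] I8 reads
[37] I7 exec-done
[38] I7 writes R1
[42] I8 exec-done
[43] I8 writes R7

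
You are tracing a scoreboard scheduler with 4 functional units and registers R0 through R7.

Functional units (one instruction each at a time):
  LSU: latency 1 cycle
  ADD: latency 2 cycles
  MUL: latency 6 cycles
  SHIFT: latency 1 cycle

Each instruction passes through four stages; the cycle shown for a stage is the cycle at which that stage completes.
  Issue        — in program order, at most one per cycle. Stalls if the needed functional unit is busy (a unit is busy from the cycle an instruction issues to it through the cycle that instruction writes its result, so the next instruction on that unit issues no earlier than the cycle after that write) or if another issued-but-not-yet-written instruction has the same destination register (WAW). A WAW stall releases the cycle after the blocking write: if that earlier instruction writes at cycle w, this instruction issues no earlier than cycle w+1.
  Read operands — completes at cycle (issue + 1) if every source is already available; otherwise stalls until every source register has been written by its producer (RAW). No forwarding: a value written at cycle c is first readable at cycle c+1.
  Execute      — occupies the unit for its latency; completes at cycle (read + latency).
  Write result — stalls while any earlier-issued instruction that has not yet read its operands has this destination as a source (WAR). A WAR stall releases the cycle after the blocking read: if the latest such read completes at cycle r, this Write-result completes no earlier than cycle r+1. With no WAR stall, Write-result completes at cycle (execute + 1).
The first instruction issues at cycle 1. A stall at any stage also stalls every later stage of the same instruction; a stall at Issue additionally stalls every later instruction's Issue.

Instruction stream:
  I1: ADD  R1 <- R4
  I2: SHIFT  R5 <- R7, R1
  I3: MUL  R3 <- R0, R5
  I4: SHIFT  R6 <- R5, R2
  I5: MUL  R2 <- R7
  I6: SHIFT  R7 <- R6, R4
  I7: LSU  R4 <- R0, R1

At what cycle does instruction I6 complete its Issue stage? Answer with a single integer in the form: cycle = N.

c1: I1→ADD
c2: I1 RO | I2→SHIFT
c3: I3→MUL
c4: I1 EX
c5: I1 WR R1
c6: I2 RO
c7: I2 EX
c8: I2 WR R5
c9: I3 RO | I4→SHIFT
c10: I4 RO
c11: I4 EX
c12: I4 WR R6
c15: I3 EX
c16: I3 WR R3
c17: I5→MUL
c18: I5 RO | I6→SHIFT
c19: I6 RO | I7→LSU
c20: I6 EX | I7 RO
c21: I6 WR R7 | I7 EX
c22: I7 WR R4
c24: I5 EX
c25: I5 WR R2

cycle = 18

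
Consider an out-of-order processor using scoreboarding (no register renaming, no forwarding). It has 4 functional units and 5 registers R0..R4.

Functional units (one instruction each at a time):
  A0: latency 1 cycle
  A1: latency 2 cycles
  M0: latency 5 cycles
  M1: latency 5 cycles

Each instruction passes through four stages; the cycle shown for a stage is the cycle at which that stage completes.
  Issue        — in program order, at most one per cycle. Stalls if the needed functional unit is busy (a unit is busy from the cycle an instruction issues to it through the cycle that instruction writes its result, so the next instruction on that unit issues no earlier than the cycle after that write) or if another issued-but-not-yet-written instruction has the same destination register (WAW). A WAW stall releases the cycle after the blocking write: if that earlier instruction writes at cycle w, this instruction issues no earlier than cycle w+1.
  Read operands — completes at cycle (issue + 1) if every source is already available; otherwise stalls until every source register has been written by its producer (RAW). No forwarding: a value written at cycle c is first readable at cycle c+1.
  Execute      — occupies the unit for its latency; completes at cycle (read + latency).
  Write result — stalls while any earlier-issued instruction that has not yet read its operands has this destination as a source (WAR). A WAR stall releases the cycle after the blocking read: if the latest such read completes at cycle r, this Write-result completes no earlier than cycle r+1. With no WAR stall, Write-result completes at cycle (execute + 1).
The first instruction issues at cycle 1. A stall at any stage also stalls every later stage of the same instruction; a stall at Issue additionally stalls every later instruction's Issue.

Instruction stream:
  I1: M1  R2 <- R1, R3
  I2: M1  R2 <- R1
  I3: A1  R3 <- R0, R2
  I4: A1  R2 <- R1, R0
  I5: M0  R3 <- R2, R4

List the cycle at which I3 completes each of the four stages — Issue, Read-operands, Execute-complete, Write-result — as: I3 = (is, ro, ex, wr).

I3 = (10, 17, 19, 20)

1) issue 1, read 2, done 7, write 8
2) issue 9, read 10, done 15, write 16  <struct: M1 busy until I1 writes@8>
3) issue 10, read 17, done 19, write 20  <RAW R2: wait I2 write@16>
4) issue 21, read 22, done 24, write 25  <struct: A1 busy until I3 writes@20>
5) issue 22, read 26, done 31, write 32  <RAW R2: wait I4 write@25>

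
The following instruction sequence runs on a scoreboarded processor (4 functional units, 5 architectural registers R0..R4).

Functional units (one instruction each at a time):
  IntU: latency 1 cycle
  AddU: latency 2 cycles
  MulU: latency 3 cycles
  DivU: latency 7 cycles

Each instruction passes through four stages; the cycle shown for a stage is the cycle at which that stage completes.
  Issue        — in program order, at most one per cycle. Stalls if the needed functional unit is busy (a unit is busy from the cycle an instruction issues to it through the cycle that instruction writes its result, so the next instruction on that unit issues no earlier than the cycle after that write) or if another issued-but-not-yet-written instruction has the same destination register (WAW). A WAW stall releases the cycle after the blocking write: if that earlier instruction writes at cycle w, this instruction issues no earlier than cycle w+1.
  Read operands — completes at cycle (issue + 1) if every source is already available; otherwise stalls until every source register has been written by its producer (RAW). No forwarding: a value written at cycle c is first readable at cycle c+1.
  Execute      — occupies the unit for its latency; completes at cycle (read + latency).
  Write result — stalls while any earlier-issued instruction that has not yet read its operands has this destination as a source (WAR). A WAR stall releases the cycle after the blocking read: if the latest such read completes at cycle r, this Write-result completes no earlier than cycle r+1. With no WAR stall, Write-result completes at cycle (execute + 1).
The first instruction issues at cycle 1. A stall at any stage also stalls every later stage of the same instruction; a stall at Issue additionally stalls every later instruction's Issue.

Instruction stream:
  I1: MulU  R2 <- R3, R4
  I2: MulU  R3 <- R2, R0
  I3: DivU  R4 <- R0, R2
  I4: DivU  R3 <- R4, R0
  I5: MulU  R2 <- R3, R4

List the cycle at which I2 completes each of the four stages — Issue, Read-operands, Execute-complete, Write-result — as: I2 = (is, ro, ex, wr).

I2 = (7, 8, 11, 12)

[1] I1 dispatched to MulU
[2] I1 operands ready
[5] I1 complete
[6] R2←I1
[7] I2 dispatched to MulU
[8] I2 operands ready | I3 dispatched to DivU
[9] I3 operands ready
[11] I2 complete
[12] R3←I2
[16] I3 complete
[17] R4←I3
[18] I4 dispatched to DivU
[19] I4 operands ready | I5 dispatched to MulU
[26] I4 complete
[27] R3←I4
[28] I5 operands ready
[31] I5 complete
[32] R2←I5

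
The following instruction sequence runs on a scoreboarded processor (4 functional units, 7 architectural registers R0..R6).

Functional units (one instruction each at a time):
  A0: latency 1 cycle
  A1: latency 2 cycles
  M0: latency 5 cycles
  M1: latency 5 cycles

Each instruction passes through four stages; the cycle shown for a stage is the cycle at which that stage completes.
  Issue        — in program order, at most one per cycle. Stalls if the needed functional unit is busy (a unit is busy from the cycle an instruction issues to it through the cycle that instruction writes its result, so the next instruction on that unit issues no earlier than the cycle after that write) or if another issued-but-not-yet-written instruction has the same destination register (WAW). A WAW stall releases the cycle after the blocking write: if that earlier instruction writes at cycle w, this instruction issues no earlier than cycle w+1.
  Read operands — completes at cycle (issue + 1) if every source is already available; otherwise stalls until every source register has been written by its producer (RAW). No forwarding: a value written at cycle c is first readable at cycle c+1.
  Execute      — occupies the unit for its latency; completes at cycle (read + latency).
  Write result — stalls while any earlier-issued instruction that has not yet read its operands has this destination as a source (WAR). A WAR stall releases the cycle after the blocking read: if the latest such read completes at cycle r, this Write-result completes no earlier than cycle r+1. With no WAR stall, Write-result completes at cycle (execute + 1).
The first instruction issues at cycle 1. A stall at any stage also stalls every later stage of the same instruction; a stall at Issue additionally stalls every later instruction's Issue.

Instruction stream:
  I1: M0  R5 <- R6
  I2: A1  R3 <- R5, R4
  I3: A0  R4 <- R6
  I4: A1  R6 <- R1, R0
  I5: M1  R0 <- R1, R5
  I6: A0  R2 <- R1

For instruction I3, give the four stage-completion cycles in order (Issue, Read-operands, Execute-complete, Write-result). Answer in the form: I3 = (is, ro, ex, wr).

I1 -> (1, 2, 7, 8)
I2 -> (2, 9, 11, 12)  // RAW R5: wait I1 write@8
I3 -> (3, 4, 5, 10)  // WAR R4: wait I2 read@9
I4 -> (13, 14, 16, 17)  // struct: A1 busy until I2 writes@12
I5 -> (14, 15, 20, 21)
I6 -> (15, 16, 17, 18)

I3 = (3, 4, 5, 10)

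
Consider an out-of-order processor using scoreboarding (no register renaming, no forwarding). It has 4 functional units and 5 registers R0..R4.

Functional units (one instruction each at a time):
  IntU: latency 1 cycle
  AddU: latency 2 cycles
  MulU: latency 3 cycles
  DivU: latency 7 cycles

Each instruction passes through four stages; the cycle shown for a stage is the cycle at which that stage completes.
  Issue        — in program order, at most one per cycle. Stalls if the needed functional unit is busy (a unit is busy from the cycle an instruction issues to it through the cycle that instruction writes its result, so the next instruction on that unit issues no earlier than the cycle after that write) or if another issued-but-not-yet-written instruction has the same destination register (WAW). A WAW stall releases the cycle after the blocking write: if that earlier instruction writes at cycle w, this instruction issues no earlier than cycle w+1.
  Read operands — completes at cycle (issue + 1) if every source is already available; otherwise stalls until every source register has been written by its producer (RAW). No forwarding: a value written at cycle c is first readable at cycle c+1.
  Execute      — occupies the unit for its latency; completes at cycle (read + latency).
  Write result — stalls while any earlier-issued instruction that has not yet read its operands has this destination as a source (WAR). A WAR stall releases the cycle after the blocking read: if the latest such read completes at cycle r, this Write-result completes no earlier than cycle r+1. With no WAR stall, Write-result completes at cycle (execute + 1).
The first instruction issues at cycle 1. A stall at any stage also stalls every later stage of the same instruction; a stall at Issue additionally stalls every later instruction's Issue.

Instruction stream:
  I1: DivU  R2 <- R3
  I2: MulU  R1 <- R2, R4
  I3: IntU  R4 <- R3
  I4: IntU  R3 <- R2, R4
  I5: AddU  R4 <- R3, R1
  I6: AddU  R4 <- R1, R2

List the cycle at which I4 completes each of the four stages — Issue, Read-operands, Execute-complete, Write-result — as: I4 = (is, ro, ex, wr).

I4 = (13, 14, 15, 16)

t=1  I1 dispatched to DivU
t=2  I1 operands ready · I2 dispatched to MulU
t=3  I3 dispatched to IntU
t=4  I3 operands ready
t=5  I3 complete
t=9  I1 complete
t=10  R2←I1
t=11  I2 operands ready
t=12  R4←I3
t=13  I4 dispatched to IntU
t=14  I2 complete · I4 operands ready · I5 dispatched to AddU
t=15  R1←I2 · I4 complete
t=16  R3←I4
t=17  I5 operands ready
t=19  I5 complete
t=20  R4←I5
t=21  I6 dispatched to AddU
t=22  I6 operands ready
t=24  I6 complete
t=25  R4←I6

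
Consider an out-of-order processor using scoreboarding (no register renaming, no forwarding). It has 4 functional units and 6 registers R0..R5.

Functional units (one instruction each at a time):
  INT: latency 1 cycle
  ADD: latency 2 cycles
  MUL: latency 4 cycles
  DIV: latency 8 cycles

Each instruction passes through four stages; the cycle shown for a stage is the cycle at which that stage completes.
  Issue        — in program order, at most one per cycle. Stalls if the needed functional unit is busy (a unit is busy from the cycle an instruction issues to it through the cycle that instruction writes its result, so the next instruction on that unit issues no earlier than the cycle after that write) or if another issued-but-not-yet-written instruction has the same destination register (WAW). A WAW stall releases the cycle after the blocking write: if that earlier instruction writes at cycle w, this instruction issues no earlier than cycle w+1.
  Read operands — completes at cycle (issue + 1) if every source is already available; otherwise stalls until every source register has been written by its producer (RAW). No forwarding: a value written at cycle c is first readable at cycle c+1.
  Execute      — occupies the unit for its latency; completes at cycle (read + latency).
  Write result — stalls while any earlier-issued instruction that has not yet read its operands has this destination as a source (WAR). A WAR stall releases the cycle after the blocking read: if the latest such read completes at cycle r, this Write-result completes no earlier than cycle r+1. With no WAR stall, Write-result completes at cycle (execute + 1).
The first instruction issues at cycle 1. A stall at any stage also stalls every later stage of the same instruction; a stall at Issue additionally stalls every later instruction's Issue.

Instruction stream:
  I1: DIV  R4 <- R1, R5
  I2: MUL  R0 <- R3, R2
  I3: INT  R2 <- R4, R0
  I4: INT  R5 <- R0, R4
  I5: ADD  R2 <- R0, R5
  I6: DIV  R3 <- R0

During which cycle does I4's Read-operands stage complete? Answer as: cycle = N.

cycle 1: I1 dispatched to DIV
cycle 2: I1 operands ready | I2 dispatched to MUL
cycle 3: I2 operands ready | I3 dispatched to INT
cycle 7: I2 complete
cycle 8: R0←I2
cycle 10: I1 complete
cycle 11: R4←I1
cycle 12: I3 operands ready
cycle 13: I3 complete
cycle 14: R2←I3
cycle 15: I4 dispatched to INT
cycle 16: I4 operands ready | I5 dispatched to ADD
cycle 17: I4 complete | I6 dispatched to DIV
cycle 18: R5←I4 | I6 operands ready
cycle 19: I5 operands ready
cycle 21: I5 complete
cycle 22: R2←I5
cycle 26: I6 complete
cycle 27: R3←I6

cycle = 16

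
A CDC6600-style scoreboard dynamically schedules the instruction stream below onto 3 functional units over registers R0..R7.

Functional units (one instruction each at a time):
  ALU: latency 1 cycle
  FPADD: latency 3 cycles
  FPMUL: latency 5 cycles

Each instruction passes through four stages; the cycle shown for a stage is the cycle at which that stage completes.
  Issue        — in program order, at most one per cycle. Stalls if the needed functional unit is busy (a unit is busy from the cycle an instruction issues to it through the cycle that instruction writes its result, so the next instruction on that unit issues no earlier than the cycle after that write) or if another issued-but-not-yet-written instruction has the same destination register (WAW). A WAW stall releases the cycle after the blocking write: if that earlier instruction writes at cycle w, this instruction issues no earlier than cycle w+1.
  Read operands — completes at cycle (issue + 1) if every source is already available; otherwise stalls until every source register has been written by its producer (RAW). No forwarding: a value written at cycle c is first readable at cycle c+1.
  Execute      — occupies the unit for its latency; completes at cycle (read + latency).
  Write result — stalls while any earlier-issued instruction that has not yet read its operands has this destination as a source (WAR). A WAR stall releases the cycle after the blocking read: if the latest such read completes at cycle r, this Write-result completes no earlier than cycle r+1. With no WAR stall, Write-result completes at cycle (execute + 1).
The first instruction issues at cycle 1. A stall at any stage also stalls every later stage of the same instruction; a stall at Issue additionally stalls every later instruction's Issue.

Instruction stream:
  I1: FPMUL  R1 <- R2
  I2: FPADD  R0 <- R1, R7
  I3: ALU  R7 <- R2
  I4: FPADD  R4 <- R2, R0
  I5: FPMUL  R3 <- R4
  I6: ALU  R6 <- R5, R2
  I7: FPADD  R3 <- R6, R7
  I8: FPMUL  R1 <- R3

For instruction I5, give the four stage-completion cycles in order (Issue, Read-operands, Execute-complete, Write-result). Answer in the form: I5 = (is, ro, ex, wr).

I5 = (15, 20, 25, 26)

t=1  issue I1 (FPMUL)
t=2  I1 read-ops | issue I2 (FPADD)
t=3  issue I3 (ALU)
t=4  I3 read-ops
t=5  I3 finished on ALU
t=7  I1 finished on FPMUL
t=8  I1→R1
t=9  I2 read-ops
t=10  I3→R7
t=12  I2 finished on FPADD
t=13  I2→R0
t=14  issue I4 (FPADD)
t=15  I4 read-ops | issue I5 (FPMUL)
t=16  issue I6 (ALU)
t=17  I6 read-ops
t=18  I4 finished on FPADD | I6 finished on ALU
t=19  I4→R4 | I6→R6
t=20  I5 read-ops
t=25  I5 finished on FPMUL
t=26  I5→R3
t=27  issue I7 (FPADD)
t=28  I7 read-ops | issue I8 (FPMUL)
t=31  I7 finished on FPADD
t=32  I7→R3
t=33  I8 read-ops
t=38  I8 finished on FPMUL
t=39  I8→R1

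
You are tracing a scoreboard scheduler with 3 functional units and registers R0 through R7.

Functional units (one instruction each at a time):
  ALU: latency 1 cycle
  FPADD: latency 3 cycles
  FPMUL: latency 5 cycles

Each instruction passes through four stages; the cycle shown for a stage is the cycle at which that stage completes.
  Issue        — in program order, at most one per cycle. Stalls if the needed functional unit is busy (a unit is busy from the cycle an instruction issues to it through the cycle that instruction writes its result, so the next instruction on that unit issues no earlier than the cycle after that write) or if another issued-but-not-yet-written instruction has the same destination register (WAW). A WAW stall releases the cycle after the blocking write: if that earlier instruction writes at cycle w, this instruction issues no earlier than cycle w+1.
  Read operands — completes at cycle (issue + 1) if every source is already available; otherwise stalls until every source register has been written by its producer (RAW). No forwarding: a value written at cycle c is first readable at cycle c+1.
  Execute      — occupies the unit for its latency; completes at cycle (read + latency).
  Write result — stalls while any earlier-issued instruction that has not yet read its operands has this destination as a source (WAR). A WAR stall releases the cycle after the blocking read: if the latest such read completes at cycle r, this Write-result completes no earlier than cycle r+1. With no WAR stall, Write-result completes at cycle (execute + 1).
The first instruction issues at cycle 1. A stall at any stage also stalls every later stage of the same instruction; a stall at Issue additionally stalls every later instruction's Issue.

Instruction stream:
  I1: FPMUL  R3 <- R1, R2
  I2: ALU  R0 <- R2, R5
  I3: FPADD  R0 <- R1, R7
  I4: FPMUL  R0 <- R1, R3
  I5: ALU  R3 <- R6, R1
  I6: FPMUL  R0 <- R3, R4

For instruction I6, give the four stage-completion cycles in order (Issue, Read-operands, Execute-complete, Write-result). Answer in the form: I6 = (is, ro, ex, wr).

I6 = (20, 21, 26, 27)

I1  is:1  ro:2  ex:7  wr:8
I2  is:2  ro:3  ex:4  wr:5
I3  is:6  ro:7  ex:10  wr:11  — WAW R0: wait I2 write@5
I4  is:12  ro:13  ex:18  wr:19  — WAW R0: wait I3 write@11
I5  is:13  ro:14  ex:15  wr:16
I6  is:20  ro:21  ex:26  wr:27  — struct: FPMUL busy until I4 writes@19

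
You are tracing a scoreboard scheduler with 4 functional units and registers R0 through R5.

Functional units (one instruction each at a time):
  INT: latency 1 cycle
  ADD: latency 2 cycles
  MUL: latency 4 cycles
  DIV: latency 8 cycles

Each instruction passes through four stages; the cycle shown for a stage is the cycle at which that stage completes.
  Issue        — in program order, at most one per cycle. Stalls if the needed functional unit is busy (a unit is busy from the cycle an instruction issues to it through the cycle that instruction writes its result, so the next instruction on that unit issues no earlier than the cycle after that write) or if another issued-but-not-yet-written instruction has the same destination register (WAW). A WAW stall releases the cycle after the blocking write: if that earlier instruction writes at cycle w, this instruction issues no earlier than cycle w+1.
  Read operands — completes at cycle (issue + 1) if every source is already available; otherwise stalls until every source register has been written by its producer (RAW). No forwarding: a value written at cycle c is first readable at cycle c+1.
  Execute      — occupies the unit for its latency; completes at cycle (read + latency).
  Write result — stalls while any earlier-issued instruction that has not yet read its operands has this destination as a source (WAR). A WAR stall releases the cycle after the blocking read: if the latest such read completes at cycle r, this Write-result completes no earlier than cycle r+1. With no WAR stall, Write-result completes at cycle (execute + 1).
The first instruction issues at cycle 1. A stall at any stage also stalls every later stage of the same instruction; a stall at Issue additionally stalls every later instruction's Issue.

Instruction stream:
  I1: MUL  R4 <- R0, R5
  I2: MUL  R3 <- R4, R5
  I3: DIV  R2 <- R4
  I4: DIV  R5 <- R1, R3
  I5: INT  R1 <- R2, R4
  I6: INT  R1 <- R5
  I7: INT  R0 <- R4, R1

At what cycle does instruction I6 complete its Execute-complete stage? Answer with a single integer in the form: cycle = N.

cycle = 32

cycle 1: I1→MUL
cycle 2: I1 RO
cycle 6: I1 EX
cycle 7: I1 WR R4
cycle 8: I2→MUL
cycle 9: I2 RO; I3→DIV
cycle 10: I3 RO
cycle 13: I2 EX
cycle 14: I2 WR R3
cycle 18: I3 EX
cycle 19: I3 WR R2
cycle 20: I4→DIV
cycle 21: I4 RO; I5→INT
cycle 22: I5 RO
cycle 23: I5 EX
cycle 24: I5 WR R1
cycle 25: I6→INT
cycle 29: I4 EX
cycle 30: I4 WR R5
cycle 31: I6 RO
cycle 32: I6 EX
cycle 33: I6 WR R1
cycle 34: I7→INT
cycle 35: I7 RO
cycle 36: I7 EX
cycle 37: I7 WR R0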